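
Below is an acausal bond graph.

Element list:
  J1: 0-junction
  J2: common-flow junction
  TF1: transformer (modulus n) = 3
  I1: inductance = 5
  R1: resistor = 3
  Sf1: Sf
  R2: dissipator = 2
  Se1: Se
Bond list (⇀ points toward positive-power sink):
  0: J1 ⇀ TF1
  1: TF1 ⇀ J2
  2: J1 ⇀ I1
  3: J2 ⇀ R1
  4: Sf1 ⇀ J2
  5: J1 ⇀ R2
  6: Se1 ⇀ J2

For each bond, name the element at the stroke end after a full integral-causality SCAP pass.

β4 →Sf1  (source Sf1 imposes f)
β6 →J2  (Se1 (Se) sets effort on bond)
β1 →J2  (J2: bond 4 brought flow, rest push out)
β3 →J2  (J2 flow already set via bond 4)
β0 →TF1  (TF TF1: opposite of bond 1)
β2 →I1  (prefer integral on I1)
β5 →J1  (J1 needs exactly one e-in)

b0 →TF1
b1 →J2
b2 →I1
b3 →J2
b4 →Sf1
b5 →J1
b6 →J2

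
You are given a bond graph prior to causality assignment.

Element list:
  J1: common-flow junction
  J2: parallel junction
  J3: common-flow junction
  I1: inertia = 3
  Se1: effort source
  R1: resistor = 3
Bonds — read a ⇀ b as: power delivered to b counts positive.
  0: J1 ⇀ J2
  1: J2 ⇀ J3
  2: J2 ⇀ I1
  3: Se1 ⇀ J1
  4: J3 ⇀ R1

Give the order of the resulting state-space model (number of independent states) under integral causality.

β3 →J1  (Se1 (Se) sets effort on bond)
β0 →J2  (J1: last free bond brings flow in)
β1 →J3  (common-e at J2 fixed by 0)
β2 →I1  (common-e at J2 fixed by 0)
β4 →R1  (closing 1-jn rule on J3)

1  (I1 all integral)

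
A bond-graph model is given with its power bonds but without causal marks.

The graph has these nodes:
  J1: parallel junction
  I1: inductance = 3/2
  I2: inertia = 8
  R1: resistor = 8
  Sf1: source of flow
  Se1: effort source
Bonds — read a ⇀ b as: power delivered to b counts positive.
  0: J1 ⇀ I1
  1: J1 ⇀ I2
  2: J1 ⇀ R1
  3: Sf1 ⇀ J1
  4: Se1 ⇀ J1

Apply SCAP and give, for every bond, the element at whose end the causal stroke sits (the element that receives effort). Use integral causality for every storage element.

bond 3 stroke at Sf1  (Sf1: flow source, stroke at near end)
bond 4 stroke at J1  (source Se1 imposes e)
bond 0 stroke at I1  (common-e at J1 fixed by 4)
bond 1 stroke at I2  (J1: bond 4 brought effort, rest push out)
bond 2 stroke at R1  (J1 effort already set via bond 4)

bond 0 |I1
bond 1 |I2
bond 2 |R1
bond 3 |Sf1
bond 4 |J1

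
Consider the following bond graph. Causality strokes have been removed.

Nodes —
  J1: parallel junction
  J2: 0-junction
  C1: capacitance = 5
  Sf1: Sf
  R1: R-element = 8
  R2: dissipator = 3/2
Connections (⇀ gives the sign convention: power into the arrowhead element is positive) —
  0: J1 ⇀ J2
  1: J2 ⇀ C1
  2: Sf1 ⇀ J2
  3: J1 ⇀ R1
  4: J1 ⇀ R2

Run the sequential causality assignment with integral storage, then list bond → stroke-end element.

bond 0 stroke→J1
bond 1 stroke→J2
bond 2 stroke→Sf1
bond 3 stroke→R1
bond 4 stroke→R2

bond 2 stroke at Sf1  (Sf1 (Sf) sets flow on bond)
bond 1 stroke at J2  (C1: C, integral causality)
bond 0 stroke at J1  (0-jn J2 has e-setter on 1)
bond 3 stroke at R1  (J1: bond 0 brought effort, rest push out)
bond 4 stroke at R2  (0-jn J1 has e-setter on 0)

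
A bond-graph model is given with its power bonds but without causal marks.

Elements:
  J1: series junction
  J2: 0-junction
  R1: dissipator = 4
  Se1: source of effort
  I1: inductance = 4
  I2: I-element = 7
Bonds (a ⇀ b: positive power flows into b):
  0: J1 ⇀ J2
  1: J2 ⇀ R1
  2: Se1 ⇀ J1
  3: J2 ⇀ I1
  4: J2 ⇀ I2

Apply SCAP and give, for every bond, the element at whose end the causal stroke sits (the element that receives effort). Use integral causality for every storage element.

b2 →J1  (Se1 (Se) sets effort on bond)
b0 →J2  (only one flow-in slot at J1)
b1 →R1  (J2: bond 0 brought effort, rest push out)
b3 →I1  (J2 effort already set via bond 0)
b4 →I2  (J2: bond 0 brought effort, rest push out)

#0 |J2
#1 |R1
#2 |J1
#3 |I1
#4 |I2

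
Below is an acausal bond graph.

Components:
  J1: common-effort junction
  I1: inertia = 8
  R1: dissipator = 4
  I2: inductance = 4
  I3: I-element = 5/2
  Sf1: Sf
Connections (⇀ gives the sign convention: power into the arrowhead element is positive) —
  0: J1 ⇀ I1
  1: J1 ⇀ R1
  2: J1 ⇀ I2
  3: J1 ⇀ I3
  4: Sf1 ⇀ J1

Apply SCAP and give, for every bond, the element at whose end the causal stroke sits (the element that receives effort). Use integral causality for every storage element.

β4 →Sf1  (Sf1 (Sf) sets flow on bond)
β0 →I1  (I1 outputs flow p/I1)
β2 →I2  (I2 outputs flow p/I2)
β3 →I3  (I3 integral (f out))
β1 →J1  (closing 0-jn rule on J1)

#0 stroke→I1
#1 stroke→J1
#2 stroke→I2
#3 stroke→I3
#4 stroke→Sf1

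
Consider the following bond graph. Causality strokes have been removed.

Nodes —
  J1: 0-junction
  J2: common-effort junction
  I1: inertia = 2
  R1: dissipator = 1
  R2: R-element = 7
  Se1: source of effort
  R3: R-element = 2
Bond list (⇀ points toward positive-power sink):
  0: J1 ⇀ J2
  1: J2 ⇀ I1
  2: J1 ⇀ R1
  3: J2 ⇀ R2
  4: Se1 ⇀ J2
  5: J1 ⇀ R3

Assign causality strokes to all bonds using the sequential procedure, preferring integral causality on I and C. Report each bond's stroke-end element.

#0 stroke at J1
#1 stroke at I1
#2 stroke at R1
#3 stroke at R2
#4 stroke at J2
#5 stroke at R3

bond 4 stroke at J2  (Se1: effort source, stroke at far end)
bond 0 stroke at J1  (J2 effort already set via bond 4)
bond 1 stroke at I1  (common-e at J2 fixed by 4)
bond 3 stroke at R2  (common-e at J2 fixed by 4)
bond 2 stroke at R1  (J1 effort already set via bond 0)
bond 5 stroke at R3  (J1: bond 0 brought effort, rest push out)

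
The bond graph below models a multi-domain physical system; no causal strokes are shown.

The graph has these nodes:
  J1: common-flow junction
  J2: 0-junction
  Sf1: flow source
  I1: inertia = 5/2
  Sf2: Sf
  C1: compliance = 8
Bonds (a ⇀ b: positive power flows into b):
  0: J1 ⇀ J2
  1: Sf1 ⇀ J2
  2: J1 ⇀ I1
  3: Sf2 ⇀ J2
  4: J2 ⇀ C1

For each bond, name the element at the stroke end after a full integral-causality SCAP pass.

#0 →J1
#1 →Sf1
#2 →I1
#3 →Sf2
#4 →J2

β1 stroke at Sf1  (Sf1 fixes flow; stroke at Sf1)
β3 stroke at Sf2  (Sf2 fixes flow; stroke at Sf2)
β2 stroke at I1  (I1 integral (f out))
β0 stroke at J1  (J1: bond 2 brought flow, rest push out)
β4 stroke at J2  (closing 0-jn rule on J2)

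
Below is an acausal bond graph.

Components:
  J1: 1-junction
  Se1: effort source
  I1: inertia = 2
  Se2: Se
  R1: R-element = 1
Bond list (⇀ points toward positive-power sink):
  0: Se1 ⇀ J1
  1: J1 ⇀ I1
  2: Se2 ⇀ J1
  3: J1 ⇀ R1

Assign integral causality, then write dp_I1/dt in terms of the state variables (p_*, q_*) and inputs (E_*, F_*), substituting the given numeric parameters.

bond 0 →J1  (source Se1 imposes e)
bond 2 →J1  (Se2 fixes effort; stroke away)
bond 1 →I1  (prefer integral on I1)
bond 3 →J1  (1-jn J1 has f-setter on 1)

dp_I1/dt = E_Se1 + E_Se2 - p_I1/2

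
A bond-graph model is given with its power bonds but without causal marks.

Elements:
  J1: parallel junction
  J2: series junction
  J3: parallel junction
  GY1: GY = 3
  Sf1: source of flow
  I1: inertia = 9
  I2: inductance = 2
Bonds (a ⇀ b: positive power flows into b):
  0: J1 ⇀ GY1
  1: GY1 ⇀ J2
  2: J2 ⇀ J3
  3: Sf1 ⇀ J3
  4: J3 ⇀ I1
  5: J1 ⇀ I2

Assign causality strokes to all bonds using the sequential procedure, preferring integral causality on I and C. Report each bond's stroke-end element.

bond 3 stroke→Sf1  (Sf1: flow source, stroke at near end)
bond 4 stroke→I1  (I1 integral (f out))
bond 2 stroke→J3  (closing 0-jn rule on J3)
bond 1 stroke→J2  (J2: bond 2 brought flow, rest push out)
bond 0 stroke→J1  (GY1 both-in/both-out from 1)
bond 5 stroke→I2  (0-jn J1 has e-setter on 0)

b0 |J1
b1 |J2
b2 |J3
b3 |Sf1
b4 |I1
b5 |I2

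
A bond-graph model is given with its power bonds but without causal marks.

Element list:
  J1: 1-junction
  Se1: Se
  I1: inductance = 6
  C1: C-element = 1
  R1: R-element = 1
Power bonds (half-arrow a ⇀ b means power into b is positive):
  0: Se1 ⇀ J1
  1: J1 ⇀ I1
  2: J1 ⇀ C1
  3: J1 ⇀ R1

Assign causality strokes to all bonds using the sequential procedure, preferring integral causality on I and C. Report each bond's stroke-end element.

b0 →J1  (Se1: effort source, stroke at far end)
b1 →I1  (I1: I, integral causality)
b2 →J1  (common-f at J1 fixed by 1)
b3 →J1  (common-f at J1 fixed by 1)

bond 0 |J1
bond 1 |I1
bond 2 |J1
bond 3 |J1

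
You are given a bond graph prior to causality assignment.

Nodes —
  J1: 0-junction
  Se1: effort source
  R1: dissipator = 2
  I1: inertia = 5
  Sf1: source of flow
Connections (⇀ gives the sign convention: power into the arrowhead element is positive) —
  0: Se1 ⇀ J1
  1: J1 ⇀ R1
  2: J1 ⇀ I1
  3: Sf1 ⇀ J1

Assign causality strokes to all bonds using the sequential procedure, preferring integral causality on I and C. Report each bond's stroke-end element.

bond 0 stroke at J1  (Se1: effort source, stroke at far end)
bond 3 stroke at Sf1  (Sf1: flow source, stroke at near end)
bond 1 stroke at R1  (J1 effort already set via bond 0)
bond 2 stroke at I1  (J1 effort already set via bond 0)

β0 |J1
β1 |R1
β2 |I1
β3 |Sf1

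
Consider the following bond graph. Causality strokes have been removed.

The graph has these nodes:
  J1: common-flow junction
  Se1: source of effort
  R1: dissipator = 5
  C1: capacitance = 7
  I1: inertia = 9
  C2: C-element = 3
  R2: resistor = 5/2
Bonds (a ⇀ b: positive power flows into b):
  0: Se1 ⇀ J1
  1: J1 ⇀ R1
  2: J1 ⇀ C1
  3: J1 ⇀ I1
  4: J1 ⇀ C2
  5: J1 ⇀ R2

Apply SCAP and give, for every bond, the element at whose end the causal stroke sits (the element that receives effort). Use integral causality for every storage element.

β0 →J1
β1 →J1
β2 →J1
β3 →I1
β4 →J1
β5 →J1

β0 stroke→J1  (source Se1 imposes e)
β2 stroke→J1  (C1 integral (e out))
β3 stroke→I1  (prefer integral on I1)
β1 stroke→J1  (1-jn J1 has f-setter on 3)
β4 stroke→J1  (1-jn J1 has f-setter on 3)
β5 stroke→J1  (1-jn J1 has f-setter on 3)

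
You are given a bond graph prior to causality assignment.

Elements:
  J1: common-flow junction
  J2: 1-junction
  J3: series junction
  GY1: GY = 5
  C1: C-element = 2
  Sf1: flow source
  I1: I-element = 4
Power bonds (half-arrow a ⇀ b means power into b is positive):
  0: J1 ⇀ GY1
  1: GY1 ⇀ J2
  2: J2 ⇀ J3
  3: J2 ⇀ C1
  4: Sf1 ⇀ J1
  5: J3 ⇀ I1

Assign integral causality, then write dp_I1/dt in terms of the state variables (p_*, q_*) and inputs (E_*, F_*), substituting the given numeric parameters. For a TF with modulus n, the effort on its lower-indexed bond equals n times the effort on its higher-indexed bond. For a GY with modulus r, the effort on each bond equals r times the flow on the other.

dp_I1/dt = 5*F_Sf1 - q_C1/2

#4 stroke→Sf1  (Sf1: flow source, stroke at near end)
#0 stroke→J1  (common-f at J1 fixed by 4)
#1 stroke→J2  (GY1: gyrator matches bond 0)
#3 stroke→J2  (C1 integral (e out))
#2 stroke→J3  (closing 1-jn rule on J2)
#5 stroke→I1  (only one flow-in slot at J3)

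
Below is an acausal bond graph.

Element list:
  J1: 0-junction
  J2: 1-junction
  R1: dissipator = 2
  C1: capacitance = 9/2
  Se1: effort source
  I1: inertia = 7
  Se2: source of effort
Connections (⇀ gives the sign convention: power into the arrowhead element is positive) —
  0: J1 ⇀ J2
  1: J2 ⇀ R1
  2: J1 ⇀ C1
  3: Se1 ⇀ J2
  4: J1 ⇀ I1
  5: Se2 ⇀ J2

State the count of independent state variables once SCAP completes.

bond 3 |J2  (Se1 fixes effort; stroke away)
bond 5 |J2  (Se2: effort source, stroke at far end)
bond 2 |J1  (C1: C, integral causality)
bond 0 |J2  (J1: bond 2 brought effort, rest push out)
bond 4 |I1  (J1: bond 2 brought effort, rest push out)
bond 1 |R1  (closing 1-jn rule on J2)

2  (C1, I1 all integral)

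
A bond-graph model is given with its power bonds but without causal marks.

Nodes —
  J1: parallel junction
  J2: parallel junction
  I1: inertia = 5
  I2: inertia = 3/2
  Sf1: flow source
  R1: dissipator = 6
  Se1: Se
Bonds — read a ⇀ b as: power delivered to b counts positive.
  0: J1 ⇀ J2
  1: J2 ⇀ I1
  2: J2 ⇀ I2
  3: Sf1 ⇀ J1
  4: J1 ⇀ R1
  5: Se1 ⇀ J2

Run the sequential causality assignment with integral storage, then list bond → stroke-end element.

bond 0 stroke→J1
bond 1 stroke→I1
bond 2 stroke→I2
bond 3 stroke→Sf1
bond 4 stroke→R1
bond 5 stroke→J2

β3 stroke at Sf1  (Sf1: flow source, stroke at near end)
β5 stroke at J2  (Se1 (Se) sets effort on bond)
β0 stroke at J1  (J2: bond 5 brought effort, rest push out)
β1 stroke at I1  (common-e at J2 fixed by 5)
β2 stroke at I2  (J2 effort already set via bond 5)
β4 stroke at R1  (J1: bond 0 brought effort, rest push out)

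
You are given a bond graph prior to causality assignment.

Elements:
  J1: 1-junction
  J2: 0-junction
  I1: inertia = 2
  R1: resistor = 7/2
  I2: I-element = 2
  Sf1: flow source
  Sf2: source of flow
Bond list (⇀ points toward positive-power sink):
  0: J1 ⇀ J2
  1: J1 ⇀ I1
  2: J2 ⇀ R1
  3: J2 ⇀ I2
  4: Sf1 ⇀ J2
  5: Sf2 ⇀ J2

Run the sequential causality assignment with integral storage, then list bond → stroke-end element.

β0 stroke at J1
β1 stroke at I1
β2 stroke at J2
β3 stroke at I2
β4 stroke at Sf1
β5 stroke at Sf2

β4 stroke at Sf1  (Sf1 (Sf) sets flow on bond)
β5 stroke at Sf2  (Sf2 fixes flow; stroke at Sf2)
β1 stroke at I1  (I1 outputs flow p/I1)
β0 stroke at J1  (1-jn J1 has f-setter on 1)
β3 stroke at I2  (prefer integral on I2)
β2 stroke at J2  (closing 0-jn rule on J2)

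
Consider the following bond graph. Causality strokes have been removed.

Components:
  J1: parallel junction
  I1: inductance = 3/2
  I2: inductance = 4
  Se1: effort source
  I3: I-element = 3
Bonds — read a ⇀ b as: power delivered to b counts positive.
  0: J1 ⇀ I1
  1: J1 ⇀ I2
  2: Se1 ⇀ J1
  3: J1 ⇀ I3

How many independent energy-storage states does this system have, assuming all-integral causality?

3  (I1, I2, I3 all integral)

β2 |J1  (Se1: effort source, stroke at far end)
β0 |I1  (common-e at J1 fixed by 2)
β1 |I2  (common-e at J1 fixed by 2)
β3 |I3  (J1: bond 2 brought effort, rest push out)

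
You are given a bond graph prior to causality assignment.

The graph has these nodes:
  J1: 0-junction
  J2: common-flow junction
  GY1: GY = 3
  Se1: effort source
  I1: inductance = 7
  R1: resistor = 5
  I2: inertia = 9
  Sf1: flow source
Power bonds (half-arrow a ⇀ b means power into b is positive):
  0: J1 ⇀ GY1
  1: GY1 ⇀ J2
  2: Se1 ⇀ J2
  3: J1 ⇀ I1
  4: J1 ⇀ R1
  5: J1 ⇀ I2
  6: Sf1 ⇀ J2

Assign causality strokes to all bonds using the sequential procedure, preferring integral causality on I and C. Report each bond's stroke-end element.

β2 |J2  (source Se1 imposes e)
β6 |Sf1  (Sf1 (Sf) sets flow on bond)
β1 |J2  (J2 flow already set via bond 6)
β0 |J1  (GY GY1: same side as bond 1)
β3 |I1  (J1: bond 0 brought effort, rest push out)
β4 |R1  (J1: bond 0 brought effort, rest push out)
β5 |I2  (common-e at J1 fixed by 0)

bond 0 stroke at J1
bond 1 stroke at J2
bond 2 stroke at J2
bond 3 stroke at I1
bond 4 stroke at R1
bond 5 stroke at I2
bond 6 stroke at Sf1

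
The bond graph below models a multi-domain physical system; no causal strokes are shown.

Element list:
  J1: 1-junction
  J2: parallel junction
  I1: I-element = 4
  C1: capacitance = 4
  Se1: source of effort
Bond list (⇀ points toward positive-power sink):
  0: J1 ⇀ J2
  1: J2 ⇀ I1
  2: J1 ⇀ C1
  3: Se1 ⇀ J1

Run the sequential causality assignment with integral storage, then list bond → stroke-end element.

bond 3 |J1  (source Se1 imposes e)
bond 1 |I1  (I1 integral (f out))
bond 0 |J2  (closing 0-jn rule on J2)
bond 2 |J1  (J1: bond 0 brought flow, rest push out)

b0 stroke→J2
b1 stroke→I1
b2 stroke→J1
b3 stroke→J1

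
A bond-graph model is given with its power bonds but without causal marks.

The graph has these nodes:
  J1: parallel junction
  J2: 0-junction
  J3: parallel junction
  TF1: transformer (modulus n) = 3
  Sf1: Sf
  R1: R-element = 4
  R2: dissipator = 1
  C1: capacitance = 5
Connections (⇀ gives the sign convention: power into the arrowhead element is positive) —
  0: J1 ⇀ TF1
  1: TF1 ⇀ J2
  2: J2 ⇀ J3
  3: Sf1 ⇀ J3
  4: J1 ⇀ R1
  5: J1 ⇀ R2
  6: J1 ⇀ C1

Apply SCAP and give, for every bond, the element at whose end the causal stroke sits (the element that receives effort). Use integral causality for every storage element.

β3 stroke at Sf1  (Sf1 fixes flow; stroke at Sf1)
β2 stroke at J3  (closing 0-jn rule on J3)
β1 stroke at J2  (J2 needs exactly one e-in)
β0 stroke at TF1  (through TF1, causality passes straight; one stroke at TF1)
β6 stroke at J1  (C1 outputs effort q/C1)
β4 stroke at R1  (common-e at J1 fixed by 6)
β5 stroke at R2  (J1 effort already set via bond 6)

b0 stroke at TF1
b1 stroke at J2
b2 stroke at J3
b3 stroke at Sf1
b4 stroke at R1
b5 stroke at R2
b6 stroke at J1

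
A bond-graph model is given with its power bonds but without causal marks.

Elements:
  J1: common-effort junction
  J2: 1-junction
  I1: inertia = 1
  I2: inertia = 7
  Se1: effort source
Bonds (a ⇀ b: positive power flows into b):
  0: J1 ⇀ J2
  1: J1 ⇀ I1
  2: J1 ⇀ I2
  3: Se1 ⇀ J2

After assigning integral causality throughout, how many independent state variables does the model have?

#3 stroke at J2  (Se1 (Se) sets effort on bond)
#0 stroke at J1  (J2: last free bond brings flow in)
#1 stroke at I1  (J1: bond 0 brought effort, rest push out)
#2 stroke at I2  (common-e at J1 fixed by 0)

2  (I1, I2 all integral)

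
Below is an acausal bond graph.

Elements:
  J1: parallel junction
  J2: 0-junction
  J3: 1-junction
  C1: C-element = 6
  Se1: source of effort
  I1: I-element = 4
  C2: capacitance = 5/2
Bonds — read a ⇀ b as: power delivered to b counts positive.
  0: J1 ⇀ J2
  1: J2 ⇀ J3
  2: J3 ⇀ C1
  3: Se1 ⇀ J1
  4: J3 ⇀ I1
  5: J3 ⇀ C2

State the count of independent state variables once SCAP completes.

3  (C1, C2, I1 all integral)

bond 3 →J1  (source Se1 imposes e)
bond 0 →J2  (J1 effort already set via bond 3)
bond 1 →J3  (J2 effort already set via bond 0)
bond 2 →J3  (prefer integral on C1)
bond 4 →I1  (I1 integral (f out))
bond 5 →J3  (common-f at J3 fixed by 4)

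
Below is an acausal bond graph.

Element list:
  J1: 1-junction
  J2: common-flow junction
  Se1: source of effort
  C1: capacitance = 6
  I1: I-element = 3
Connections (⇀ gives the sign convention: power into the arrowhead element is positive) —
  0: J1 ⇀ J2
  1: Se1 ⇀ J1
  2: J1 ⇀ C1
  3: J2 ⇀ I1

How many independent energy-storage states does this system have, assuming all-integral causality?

bond 1 |J1  (Se1 (Se) sets effort on bond)
bond 2 |J1  (C1: C, integral causality)
bond 0 |J2  (only one flow-in slot at J1)
bond 3 |I1  (J2 needs exactly one f-in)

2  (C1, I1 all integral)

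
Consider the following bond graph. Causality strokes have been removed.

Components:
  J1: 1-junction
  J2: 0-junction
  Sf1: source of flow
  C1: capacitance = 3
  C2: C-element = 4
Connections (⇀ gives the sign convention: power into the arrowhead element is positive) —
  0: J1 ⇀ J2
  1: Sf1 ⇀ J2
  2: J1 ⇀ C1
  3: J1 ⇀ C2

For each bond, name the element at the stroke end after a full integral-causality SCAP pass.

b1 →Sf1  (Sf1 (Sf) sets flow on bond)
b0 →J2  (closing 0-jn rule on J2)
b2 →J1  (J1: bond 0 brought flow, rest push out)
b3 →J1  (common-f at J1 fixed by 0)

b0 |J2
b1 |Sf1
b2 |J1
b3 |J1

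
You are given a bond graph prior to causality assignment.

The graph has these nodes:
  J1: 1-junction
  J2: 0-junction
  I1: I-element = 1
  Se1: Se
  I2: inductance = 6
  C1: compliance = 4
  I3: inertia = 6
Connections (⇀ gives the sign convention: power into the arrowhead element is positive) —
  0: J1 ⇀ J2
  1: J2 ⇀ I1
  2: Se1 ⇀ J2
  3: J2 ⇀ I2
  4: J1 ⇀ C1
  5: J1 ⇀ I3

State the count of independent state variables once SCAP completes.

4  (C1, I1, I2, I3 all integral)

b2 |J2  (source Se1 imposes e)
b0 |J1  (J2: bond 2 brought effort, rest push out)
b1 |I1  (0-jn J2 has e-setter on 2)
b3 |I2  (J2: bond 2 brought effort, rest push out)
b4 |J1  (C1 outputs effort q/C1)
b5 |I3  (only one flow-in slot at J1)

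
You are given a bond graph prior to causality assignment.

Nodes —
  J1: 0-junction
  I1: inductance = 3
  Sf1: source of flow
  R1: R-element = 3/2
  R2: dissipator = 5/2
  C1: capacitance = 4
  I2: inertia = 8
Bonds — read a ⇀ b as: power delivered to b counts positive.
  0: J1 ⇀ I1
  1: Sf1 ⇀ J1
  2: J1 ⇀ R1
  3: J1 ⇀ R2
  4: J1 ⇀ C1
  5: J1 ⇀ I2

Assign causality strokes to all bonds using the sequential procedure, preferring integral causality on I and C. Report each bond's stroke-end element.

#0 stroke→I1
#1 stroke→Sf1
#2 stroke→R1
#3 stroke→R2
#4 stroke→J1
#5 stroke→I2

β1 |Sf1  (Sf1 fixes flow; stroke at Sf1)
β0 |I1  (I1 outputs flow p/I1)
β4 |J1  (C1 integral (e out))
β2 |R1  (0-jn J1 has e-setter on 4)
β3 |R2  (0-jn J1 has e-setter on 4)
β5 |I2  (J1: bond 4 brought effort, rest push out)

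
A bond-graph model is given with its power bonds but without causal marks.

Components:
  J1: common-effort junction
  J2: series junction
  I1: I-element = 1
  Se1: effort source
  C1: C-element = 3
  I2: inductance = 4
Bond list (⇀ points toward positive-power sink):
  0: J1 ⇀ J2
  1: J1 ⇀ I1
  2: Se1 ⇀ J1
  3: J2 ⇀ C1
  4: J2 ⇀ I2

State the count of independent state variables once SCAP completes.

b2 stroke→J1  (Se1: effort source, stroke at far end)
b0 stroke→J2  (0-jn J1 has e-setter on 2)
b1 stroke→I1  (J1 effort already set via bond 2)
b3 stroke→J2  (C1 outputs effort q/C1)
b4 stroke→I2  (only one flow-in slot at J2)

3  (C1, I1, I2 all integral)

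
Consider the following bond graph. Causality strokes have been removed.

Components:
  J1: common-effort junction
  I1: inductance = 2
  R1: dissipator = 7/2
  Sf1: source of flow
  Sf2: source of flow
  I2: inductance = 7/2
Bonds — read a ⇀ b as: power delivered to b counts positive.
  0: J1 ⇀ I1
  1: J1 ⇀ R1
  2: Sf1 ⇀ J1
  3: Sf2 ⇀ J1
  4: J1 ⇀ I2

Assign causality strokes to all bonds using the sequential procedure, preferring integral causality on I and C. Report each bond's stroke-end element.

β2 stroke at Sf1  (source Sf1 imposes f)
β3 stroke at Sf2  (source Sf2 imposes f)
β0 stroke at I1  (I1: I, integral causality)
β4 stroke at I2  (I2 outputs flow p/I2)
β1 stroke at J1  (closing 0-jn rule on J1)

β0 stroke→I1
β1 stroke→J1
β2 stroke→Sf1
β3 stroke→Sf2
β4 stroke→I2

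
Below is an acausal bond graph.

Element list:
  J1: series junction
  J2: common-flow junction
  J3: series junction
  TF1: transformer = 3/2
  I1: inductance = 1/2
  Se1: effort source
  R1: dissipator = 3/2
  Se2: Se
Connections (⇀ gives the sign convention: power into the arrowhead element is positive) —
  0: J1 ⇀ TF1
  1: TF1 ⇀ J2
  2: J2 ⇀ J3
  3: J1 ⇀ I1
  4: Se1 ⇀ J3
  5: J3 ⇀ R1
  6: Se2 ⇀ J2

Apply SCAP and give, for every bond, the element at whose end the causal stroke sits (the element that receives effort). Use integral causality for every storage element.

β4 stroke→J3  (Se1: effort source, stroke at far end)
β6 stroke→J2  (source Se2 imposes e)
β3 stroke→I1  (prefer integral on I1)
β0 stroke→J1  (common-f at J1 fixed by 3)
β1 stroke→TF1  (TF1: transformer flips bond 0)
β2 stroke→J2  (common-f at J2 fixed by 1)
β5 stroke→J3  (J3 flow already set via bond 2)

b0 stroke→J1
b1 stroke→TF1
b2 stroke→J2
b3 stroke→I1
b4 stroke→J3
b5 stroke→J3
b6 stroke→J2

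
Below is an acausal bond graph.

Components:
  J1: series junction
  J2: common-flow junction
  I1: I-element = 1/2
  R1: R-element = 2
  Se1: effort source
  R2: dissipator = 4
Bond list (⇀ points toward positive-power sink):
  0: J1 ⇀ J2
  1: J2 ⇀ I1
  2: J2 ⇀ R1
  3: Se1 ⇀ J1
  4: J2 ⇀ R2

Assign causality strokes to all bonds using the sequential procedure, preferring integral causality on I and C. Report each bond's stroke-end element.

#0 stroke→J2
#1 stroke→I1
#2 stroke→J2
#3 stroke→J1
#4 stroke→J2

b3 →J1  (Se1 fixes effort; stroke away)
b0 →J2  (J1: last free bond brings flow in)
b1 →I1  (I1 outputs flow p/I1)
b2 →J2  (J2: bond 1 brought flow, rest push out)
b4 →J2  (J2 flow already set via bond 1)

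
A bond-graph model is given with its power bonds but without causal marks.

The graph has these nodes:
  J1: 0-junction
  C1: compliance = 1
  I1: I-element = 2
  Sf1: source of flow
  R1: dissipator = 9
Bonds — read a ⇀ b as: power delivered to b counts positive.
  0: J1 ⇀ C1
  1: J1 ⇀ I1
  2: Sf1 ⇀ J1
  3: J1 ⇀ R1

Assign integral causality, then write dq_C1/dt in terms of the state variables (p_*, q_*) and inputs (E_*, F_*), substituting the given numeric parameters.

dq_C1/dt = F_Sf1 - p_I1/2 - q_C1/9

b2 |Sf1  (Sf1 (Sf) sets flow on bond)
b0 |J1  (C1 integral (e out))
b1 |I1  (0-jn J1 has e-setter on 0)
b3 |R1  (common-e at J1 fixed by 0)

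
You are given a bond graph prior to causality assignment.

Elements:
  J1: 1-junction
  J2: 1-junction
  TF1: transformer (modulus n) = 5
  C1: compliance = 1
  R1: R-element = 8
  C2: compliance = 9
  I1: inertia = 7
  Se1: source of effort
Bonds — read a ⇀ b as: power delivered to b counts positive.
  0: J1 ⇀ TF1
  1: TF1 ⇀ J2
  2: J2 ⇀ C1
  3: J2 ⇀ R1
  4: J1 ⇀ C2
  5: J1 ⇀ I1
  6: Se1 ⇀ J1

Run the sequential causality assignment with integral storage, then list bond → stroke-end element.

β6 stroke→J1  (Se1 fixes effort; stroke away)
β2 stroke→J2  (C1: C, integral causality)
β4 stroke→J1  (prefer integral on C2)
β5 stroke→I1  (I1: I, integral causality)
β0 stroke→J1  (J1: bond 5 brought flow, rest push out)
β1 stroke→TF1  (through TF1, causality passes straight; one stroke at TF1)
β3 stroke→J2  (J2: bond 1 brought flow, rest push out)

b0 stroke→J1
b1 stroke→TF1
b2 stroke→J2
b3 stroke→J2
b4 stroke→J1
b5 stroke→I1
b6 stroke→J1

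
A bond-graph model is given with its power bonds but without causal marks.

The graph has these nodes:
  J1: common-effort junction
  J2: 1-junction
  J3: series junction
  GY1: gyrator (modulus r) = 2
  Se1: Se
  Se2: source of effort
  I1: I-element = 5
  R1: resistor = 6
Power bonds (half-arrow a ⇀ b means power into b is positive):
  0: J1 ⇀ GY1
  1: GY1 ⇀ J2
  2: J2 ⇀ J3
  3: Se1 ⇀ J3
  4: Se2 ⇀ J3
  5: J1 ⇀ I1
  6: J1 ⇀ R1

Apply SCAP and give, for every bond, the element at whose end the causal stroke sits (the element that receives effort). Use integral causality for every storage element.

bond 0 |GY1
bond 1 |GY1
bond 2 |J2
bond 3 |J3
bond 4 |J3
bond 5 |I1
bond 6 |J1

β3 |J3  (Se1 (Se) sets effort on bond)
β4 |J3  (Se2 fixes effort; stroke away)
β2 |J2  (closing 1-jn rule on J3)
β1 |GY1  (only one flow-in slot at J2)
β0 |GY1  (GY GY1: same side as bond 1)
β5 |I1  (I1 integral (f out))
β6 |J1  (only one effort-in slot at J1)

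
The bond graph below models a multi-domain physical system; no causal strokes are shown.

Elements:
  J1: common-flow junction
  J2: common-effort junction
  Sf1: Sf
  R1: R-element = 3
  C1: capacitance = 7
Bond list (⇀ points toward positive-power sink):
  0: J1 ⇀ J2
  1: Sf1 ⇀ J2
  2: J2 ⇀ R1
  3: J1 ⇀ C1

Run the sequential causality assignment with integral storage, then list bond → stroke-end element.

bond 0 |J2
bond 1 |Sf1
bond 2 |R1
bond 3 |J1

b1 stroke→Sf1  (Sf1: flow source, stroke at near end)
b3 stroke→J1  (prefer integral on C1)
b0 stroke→J2  (J1 needs exactly one f-in)
b2 stroke→R1  (common-e at J2 fixed by 0)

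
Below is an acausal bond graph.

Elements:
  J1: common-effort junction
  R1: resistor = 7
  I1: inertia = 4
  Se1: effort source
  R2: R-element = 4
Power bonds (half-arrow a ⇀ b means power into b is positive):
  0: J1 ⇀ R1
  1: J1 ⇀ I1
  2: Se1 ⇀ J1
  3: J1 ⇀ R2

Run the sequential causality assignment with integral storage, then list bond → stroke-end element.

β2 stroke at J1  (Se1: effort source, stroke at far end)
β0 stroke at R1  (J1 effort already set via bond 2)
β1 stroke at I1  (common-e at J1 fixed by 2)
β3 stroke at R2  (0-jn J1 has e-setter on 2)

#0 |R1
#1 |I1
#2 |J1
#3 |R2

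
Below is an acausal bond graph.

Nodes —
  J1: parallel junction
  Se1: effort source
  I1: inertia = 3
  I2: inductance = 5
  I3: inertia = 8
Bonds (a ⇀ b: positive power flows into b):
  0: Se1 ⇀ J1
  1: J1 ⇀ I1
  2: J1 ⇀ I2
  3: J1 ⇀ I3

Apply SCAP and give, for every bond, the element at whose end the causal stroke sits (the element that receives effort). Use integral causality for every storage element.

β0 →J1
β1 →I1
β2 →I2
β3 →I3

bond 0 stroke→J1  (Se1 fixes effort; stroke away)
bond 1 stroke→I1  (common-e at J1 fixed by 0)
bond 2 stroke→I2  (0-jn J1 has e-setter on 0)
bond 3 stroke→I3  (J1: bond 0 brought effort, rest push out)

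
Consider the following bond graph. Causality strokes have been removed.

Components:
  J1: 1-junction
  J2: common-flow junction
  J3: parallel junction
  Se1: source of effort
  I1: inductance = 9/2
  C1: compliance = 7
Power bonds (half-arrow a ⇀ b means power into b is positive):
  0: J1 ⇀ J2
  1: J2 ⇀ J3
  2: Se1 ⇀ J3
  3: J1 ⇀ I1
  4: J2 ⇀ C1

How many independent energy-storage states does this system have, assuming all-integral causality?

2  (C1, I1 all integral)

bond 2 →J3  (Se1: effort source, stroke at far end)
bond 1 →J2  (0-jn J3 has e-setter on 2)
bond 3 →I1  (I1 outputs flow p/I1)
bond 0 →J1  (common-f at J1 fixed by 3)
bond 4 →J2  (J2 flow already set via bond 0)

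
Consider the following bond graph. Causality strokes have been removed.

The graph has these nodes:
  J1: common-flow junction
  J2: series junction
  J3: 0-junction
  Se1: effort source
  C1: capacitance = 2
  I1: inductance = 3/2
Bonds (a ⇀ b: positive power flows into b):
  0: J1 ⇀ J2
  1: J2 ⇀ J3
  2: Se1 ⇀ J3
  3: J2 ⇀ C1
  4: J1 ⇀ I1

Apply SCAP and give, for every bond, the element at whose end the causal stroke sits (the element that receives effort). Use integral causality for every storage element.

b2 →J3  (Se1: effort source, stroke at far end)
b1 →J2  (0-jn J3 has e-setter on 2)
b3 →J2  (prefer integral on C1)
b0 →J1  (J2 needs exactly one f-in)
b4 →I1  (J1 needs exactly one f-in)

β0 →J1
β1 →J2
β2 →J3
β3 →J2
β4 →I1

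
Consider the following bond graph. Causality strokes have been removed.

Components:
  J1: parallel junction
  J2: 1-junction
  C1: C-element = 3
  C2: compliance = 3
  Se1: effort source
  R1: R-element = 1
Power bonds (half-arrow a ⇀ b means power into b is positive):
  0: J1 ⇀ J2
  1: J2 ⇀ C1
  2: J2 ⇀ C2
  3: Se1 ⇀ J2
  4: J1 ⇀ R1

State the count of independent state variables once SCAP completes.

β3 stroke→J2  (Se1 fixes effort; stroke away)
β1 stroke→J2  (C1 integral (e out))
β2 stroke→J2  (prefer integral on C2)
β0 stroke→J1  (J2 needs exactly one f-in)
β4 stroke→R1  (J1 effort already set via bond 0)

2  (C1, C2 all integral)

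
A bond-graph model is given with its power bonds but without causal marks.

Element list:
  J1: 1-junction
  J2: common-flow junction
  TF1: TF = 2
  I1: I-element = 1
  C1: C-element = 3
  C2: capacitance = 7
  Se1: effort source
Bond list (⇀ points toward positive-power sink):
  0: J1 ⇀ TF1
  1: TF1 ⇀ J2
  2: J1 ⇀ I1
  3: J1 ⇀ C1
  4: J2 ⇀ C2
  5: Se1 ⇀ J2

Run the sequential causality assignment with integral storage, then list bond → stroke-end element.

b5 |J2  (Se1 fixes effort; stroke away)
b2 |I1  (I1 outputs flow p/I1)
b0 |J1  (J1: bond 2 brought flow, rest push out)
b3 |J1  (J1: bond 2 brought flow, rest push out)
b1 |TF1  (TF TF1: opposite of bond 0)
b4 |J2  (1-jn J2 has f-setter on 1)

b0 →J1
b1 →TF1
b2 →I1
b3 →J1
b4 →J2
b5 →J2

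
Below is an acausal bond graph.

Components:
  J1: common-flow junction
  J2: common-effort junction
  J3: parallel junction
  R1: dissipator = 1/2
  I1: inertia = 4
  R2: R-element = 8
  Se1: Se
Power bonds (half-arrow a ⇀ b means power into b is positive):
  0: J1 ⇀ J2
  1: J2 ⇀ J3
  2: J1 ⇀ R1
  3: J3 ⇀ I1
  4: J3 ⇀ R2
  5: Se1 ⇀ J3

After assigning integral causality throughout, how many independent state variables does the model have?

1  (I1 all integral)

bond 5 |J3  (Se1: effort source, stroke at far end)
bond 1 |J2  (0-jn J3 has e-setter on 5)
bond 3 |I1  (0-jn J3 has e-setter on 5)
bond 4 |R2  (J3 effort already set via bond 5)
bond 0 |J1  (J2: bond 1 brought effort, rest push out)
bond 2 |R1  (J1 needs exactly one f-in)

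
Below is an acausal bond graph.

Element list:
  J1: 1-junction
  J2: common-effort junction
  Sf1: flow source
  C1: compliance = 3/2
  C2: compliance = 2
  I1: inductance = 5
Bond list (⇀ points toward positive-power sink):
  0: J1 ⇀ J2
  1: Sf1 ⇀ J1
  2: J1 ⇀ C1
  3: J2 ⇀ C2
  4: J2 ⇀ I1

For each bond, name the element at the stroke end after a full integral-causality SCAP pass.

b1 |Sf1  (Sf1 fixes flow; stroke at Sf1)
b0 |J1  (1-jn J1 has f-setter on 1)
b2 |J1  (common-f at J1 fixed by 1)
b3 |J2  (prefer integral on C2)
b4 |I1  (J2 effort already set via bond 3)

b0 stroke→J1
b1 stroke→Sf1
b2 stroke→J1
b3 stroke→J2
b4 stroke→I1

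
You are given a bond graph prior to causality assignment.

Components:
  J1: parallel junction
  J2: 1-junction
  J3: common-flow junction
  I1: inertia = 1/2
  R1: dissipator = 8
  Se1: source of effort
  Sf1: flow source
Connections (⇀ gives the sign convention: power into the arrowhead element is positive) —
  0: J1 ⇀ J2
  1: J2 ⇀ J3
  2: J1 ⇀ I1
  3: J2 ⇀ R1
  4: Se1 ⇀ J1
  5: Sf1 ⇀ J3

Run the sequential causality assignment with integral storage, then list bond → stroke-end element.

#0 |J2
#1 |J3
#2 |I1
#3 |J2
#4 |J1
#5 |Sf1

#4 →J1  (Se1: effort source, stroke at far end)
#5 →Sf1  (source Sf1 imposes f)
#0 →J2  (J1 effort already set via bond 4)
#2 →I1  (J1 effort already set via bond 4)
#1 →J3  (J3 flow already set via bond 5)
#3 →J2  (1-jn J2 has f-setter on 1)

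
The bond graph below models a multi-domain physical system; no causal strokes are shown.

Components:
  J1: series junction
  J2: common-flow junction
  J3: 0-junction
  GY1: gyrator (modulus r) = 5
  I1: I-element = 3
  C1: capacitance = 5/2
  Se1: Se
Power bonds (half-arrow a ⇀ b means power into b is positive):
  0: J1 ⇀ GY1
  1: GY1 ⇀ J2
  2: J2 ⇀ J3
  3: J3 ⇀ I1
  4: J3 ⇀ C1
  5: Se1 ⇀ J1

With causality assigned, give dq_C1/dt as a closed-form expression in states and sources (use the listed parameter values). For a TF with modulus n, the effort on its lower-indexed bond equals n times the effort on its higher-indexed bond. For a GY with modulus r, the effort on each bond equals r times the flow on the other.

dq_C1/dt = E_Se1/5 - p_I1/3

b5 stroke at J1  (Se1 fixes effort; stroke away)
b0 stroke at GY1  (closing 1-jn rule on J1)
b1 stroke at GY1  (through GY1, causality inverts; strokes same side of GY1)
b2 stroke at J2  (common-f at J2 fixed by 1)
b3 stroke at I1  (I1 outputs flow p/I1)
b4 stroke at J3  (closing 0-jn rule on J3)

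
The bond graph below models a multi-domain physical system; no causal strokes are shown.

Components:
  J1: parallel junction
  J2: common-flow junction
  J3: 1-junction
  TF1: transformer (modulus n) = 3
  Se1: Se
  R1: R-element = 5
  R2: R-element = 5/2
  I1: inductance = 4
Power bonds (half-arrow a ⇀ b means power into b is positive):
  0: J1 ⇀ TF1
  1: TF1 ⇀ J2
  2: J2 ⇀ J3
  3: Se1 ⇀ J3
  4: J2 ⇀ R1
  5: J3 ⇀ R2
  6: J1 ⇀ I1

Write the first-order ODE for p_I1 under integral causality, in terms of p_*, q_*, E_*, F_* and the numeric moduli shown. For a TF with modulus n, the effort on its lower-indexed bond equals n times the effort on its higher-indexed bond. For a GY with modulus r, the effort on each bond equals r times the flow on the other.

b3 |J3  (Se1: effort source, stroke at far end)
b6 |I1  (I1 outputs flow p/I1)
b0 |J1  (J1 needs exactly one e-in)
b1 |TF1  (TF1 one-in-one-out from 0)
b2 |J2  (J2: bond 1 brought flow, rest push out)
b4 |J2  (J2 flow already set via bond 1)
b5 |J3  (J3: bond 2 brought flow, rest push out)

dp_I1/dt = -3*E_Se1 - 135*p_I1/8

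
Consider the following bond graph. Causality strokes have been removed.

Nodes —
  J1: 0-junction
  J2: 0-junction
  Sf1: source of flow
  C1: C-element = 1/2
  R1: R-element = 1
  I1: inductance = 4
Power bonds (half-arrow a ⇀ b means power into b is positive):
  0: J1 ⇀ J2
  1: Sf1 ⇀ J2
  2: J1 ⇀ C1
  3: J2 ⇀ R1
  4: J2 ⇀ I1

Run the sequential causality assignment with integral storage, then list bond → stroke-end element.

β1 stroke at Sf1  (Sf1 (Sf) sets flow on bond)
β2 stroke at J1  (C1 integral (e out))
β0 stroke at J2  (common-e at J1 fixed by 2)
β3 stroke at R1  (J2 effort already set via bond 0)
β4 stroke at I1  (0-jn J2 has e-setter on 0)

bond 0 stroke at J2
bond 1 stroke at Sf1
bond 2 stroke at J1
bond 3 stroke at R1
bond 4 stroke at I1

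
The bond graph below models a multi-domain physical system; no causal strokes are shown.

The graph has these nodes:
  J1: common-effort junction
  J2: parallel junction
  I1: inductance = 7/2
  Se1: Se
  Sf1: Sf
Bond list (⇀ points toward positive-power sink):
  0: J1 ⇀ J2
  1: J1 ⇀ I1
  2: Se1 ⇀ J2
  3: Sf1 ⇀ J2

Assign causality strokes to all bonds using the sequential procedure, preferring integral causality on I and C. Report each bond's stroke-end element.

bond 0 stroke→J1
bond 1 stroke→I1
bond 2 stroke→J2
bond 3 stroke→Sf1

β2 stroke→J2  (Se1 fixes effort; stroke away)
β3 stroke→Sf1  (Sf1 (Sf) sets flow on bond)
β0 stroke→J1  (J2: bond 2 brought effort, rest push out)
β1 stroke→I1  (J1 effort already set via bond 0)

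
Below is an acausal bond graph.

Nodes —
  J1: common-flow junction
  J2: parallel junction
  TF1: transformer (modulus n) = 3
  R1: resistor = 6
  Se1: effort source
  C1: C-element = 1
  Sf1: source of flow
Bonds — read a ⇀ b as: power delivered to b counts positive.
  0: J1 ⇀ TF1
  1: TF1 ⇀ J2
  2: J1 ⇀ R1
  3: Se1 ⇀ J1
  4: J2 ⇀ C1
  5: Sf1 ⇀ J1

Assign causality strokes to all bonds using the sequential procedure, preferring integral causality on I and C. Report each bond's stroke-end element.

#3 →J1  (Se1 fixes effort; stroke away)
#5 →Sf1  (source Sf1 imposes f)
#0 →J1  (J1 flow already set via bond 5)
#2 →J1  (1-jn J1 has f-setter on 5)
#1 →TF1  (through TF1, causality passes straight; one stroke at TF1)
#4 →J2  (closing 0-jn rule on J2)

bond 0 →J1
bond 1 →TF1
bond 2 →J1
bond 3 →J1
bond 4 →J2
bond 5 →Sf1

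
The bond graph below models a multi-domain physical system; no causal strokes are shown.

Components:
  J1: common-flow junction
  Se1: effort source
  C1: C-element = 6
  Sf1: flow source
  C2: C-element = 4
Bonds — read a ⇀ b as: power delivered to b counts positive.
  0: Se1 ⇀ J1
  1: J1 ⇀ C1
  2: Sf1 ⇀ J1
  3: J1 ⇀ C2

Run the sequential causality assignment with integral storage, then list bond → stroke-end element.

b0 |J1  (source Se1 imposes e)
b2 |Sf1  (Sf1: flow source, stroke at near end)
b1 |J1  (J1: bond 2 brought flow, rest push out)
b3 |J1  (1-jn J1 has f-setter on 2)

b0 |J1
b1 |J1
b2 |Sf1
b3 |J1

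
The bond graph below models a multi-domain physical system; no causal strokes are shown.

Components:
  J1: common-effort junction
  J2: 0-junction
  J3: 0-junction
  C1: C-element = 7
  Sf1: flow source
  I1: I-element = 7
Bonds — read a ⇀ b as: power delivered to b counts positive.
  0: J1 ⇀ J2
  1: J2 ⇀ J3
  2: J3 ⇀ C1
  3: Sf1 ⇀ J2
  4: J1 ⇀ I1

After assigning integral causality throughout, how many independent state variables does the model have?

2  (C1, I1 all integral)

bond 3 stroke→Sf1  (Sf1 fixes flow; stroke at Sf1)
bond 2 stroke→J3  (C1 integral (e out))
bond 1 stroke→J2  (J3 effort already set via bond 2)
bond 0 stroke→J1  (J2: bond 1 brought effort, rest push out)
bond 4 stroke→I1  (0-jn J1 has e-setter on 0)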